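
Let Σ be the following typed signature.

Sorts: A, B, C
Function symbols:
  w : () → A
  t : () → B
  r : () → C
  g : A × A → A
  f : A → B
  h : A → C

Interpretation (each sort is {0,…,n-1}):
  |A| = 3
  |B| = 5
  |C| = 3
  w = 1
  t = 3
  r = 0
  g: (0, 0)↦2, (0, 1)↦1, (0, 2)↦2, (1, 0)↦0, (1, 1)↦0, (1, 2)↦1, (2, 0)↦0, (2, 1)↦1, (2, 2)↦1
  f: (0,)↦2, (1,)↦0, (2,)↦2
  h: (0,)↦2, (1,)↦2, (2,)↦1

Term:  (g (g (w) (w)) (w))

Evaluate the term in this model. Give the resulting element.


value = 1

  w = 1
  w = 1
  (g (w) (w)) = g(1, 1) = 0
  w = 1
  (g (g (w) (w)) (w)) = g(0, 1) = 1


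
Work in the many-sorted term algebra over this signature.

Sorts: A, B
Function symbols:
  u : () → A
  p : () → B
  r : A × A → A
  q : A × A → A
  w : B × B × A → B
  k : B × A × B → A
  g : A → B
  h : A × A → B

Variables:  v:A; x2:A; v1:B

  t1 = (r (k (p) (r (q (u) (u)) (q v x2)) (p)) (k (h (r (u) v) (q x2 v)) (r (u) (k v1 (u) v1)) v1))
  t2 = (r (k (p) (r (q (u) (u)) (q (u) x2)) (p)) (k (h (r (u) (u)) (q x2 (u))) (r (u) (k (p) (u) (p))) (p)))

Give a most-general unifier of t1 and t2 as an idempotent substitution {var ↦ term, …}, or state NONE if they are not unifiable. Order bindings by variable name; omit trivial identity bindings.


{v ↦ (u), v1 ↦ (p)}


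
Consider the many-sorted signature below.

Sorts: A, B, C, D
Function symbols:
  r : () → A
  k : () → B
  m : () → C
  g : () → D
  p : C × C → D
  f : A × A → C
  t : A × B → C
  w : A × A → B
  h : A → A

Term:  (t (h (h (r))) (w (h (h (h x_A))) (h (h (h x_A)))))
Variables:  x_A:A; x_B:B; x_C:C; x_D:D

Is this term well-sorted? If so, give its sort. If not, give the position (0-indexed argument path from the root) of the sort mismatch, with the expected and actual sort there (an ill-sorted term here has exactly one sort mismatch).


well-sorted; sort = C

      (r) : A
    (h (r)) : A
  (h (h (r))) : A
          x_A : A
        (h x_A) : A
      (h (h x_A)) : A
    (h (h (h x_A))) : A
          x_A : A
        (h x_A) : A
      (h (h x_A)) : A
    (h (h (h x_A))) : A
  (w (h (h (h x_A))) (h (h (h x_A)))) : B
(t (h (h (r))) (w (h (h (h x_A))) (h (h (h x_A))))) : C


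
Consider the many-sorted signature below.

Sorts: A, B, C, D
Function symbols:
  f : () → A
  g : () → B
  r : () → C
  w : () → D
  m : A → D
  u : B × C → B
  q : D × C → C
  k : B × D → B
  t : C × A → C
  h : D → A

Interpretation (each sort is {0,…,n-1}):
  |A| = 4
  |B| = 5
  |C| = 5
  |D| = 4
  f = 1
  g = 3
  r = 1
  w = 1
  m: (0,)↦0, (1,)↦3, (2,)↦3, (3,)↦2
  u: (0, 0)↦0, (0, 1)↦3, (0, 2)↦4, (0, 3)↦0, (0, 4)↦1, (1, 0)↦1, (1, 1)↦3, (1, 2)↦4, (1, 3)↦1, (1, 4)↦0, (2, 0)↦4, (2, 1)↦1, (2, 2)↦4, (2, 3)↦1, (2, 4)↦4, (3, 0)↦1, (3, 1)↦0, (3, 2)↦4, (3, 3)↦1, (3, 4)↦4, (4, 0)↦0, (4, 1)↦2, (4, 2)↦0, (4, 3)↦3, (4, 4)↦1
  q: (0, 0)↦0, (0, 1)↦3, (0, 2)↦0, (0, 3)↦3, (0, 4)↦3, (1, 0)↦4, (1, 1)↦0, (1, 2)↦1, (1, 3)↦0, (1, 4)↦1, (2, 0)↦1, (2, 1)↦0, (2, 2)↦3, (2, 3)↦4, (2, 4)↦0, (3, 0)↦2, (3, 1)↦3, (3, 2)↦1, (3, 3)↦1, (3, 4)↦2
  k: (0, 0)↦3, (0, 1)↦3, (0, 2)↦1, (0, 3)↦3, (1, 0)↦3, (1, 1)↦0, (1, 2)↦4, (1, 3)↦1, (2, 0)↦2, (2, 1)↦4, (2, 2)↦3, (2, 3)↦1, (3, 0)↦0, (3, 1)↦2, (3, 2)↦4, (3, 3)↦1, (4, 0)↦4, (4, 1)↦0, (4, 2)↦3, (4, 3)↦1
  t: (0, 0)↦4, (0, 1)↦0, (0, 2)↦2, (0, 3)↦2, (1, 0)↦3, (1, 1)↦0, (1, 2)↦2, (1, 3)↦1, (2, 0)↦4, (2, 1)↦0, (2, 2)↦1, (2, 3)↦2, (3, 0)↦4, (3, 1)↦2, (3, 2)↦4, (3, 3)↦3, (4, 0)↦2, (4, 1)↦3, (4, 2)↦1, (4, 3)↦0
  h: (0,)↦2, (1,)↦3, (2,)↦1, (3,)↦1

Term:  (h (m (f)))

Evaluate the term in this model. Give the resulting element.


value = 1

  f = 1
  (m (f)) = m(1,) = 3
  (h (m (f))) = h(3,) = 1


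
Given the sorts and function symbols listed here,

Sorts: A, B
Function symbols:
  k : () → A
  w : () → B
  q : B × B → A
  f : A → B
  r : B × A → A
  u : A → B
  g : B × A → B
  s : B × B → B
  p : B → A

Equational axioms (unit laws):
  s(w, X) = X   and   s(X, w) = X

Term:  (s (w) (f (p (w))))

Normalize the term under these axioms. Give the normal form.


normal form = (f (p (w)))

1. (s (w) (f (p (w))))  →  (f (p (w)))


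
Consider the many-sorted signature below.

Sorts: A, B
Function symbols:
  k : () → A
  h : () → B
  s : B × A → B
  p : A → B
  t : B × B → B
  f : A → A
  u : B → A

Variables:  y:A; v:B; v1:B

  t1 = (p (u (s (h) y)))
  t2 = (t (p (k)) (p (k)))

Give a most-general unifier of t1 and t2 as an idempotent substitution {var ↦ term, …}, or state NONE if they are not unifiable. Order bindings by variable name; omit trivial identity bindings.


NONE (not unifiable)

head clash or occurs-check failure — not unifiable


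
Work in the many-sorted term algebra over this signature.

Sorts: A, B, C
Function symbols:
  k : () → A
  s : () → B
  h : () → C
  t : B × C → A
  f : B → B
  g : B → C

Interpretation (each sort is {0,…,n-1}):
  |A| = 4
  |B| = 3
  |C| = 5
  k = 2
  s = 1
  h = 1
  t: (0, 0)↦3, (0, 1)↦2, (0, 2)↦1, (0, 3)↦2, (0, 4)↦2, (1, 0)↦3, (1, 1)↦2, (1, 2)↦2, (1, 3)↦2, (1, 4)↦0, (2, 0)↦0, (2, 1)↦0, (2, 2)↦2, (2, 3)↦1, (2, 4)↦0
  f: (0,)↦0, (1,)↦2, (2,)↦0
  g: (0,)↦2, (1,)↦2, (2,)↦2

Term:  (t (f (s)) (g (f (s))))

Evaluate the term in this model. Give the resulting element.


value = 2

  s = 1
  (f (s)) = f(1,) = 2
  s = 1
  (f (s)) = f(1,) = 2
  (g (f (s))) = g(2,) = 2
  (t (f (s)) (g (f (s)))) = t(2, 2) = 2


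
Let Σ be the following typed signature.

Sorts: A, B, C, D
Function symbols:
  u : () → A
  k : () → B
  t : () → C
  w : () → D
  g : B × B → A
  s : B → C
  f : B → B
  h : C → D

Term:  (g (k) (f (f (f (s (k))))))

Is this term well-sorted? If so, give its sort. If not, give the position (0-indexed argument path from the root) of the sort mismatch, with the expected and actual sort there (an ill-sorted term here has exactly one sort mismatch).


  (k) : B
          (k) : B
        (s (k)) : C
      (f (s (k))) : ✗ arg 0 at [1, 0, 0, 0] has sort C, expected B

ill-sorted at position [1, 0, 0, 0]: expected B, got C


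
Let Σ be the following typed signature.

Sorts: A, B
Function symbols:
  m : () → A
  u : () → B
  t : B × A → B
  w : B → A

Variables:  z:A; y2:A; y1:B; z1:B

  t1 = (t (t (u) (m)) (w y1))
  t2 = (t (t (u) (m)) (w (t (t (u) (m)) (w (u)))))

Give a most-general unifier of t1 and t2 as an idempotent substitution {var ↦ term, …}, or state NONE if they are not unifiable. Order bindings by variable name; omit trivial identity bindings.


{y1 ↦ (t (t (u) (m)) (w (u)))}


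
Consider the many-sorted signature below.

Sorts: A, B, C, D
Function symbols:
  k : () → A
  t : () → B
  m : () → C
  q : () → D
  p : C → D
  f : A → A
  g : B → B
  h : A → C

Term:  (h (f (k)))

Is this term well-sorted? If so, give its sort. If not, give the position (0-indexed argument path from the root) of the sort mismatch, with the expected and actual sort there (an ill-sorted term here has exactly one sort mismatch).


well-sorted; sort = C

    (k) : A
  (f (k)) : A
(h (f (k))) : C


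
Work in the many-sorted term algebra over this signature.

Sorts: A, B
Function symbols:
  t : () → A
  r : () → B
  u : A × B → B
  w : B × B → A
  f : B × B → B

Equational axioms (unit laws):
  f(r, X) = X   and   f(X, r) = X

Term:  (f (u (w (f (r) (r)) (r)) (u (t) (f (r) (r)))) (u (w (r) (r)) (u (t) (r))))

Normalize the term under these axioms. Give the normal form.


1. (f (u (w (f (r) (r)) (r)) (u (t) (f (r) (r)))) (u (w (r) (r)) (u (t) (r))))  →  (f (u (w (r) (r)) (u (t) (f (r) (r)))) (u (w (r) (r)) (u (t) (r))))
2. (f (u (w (r) (r)) (u (t) (f (r) (r)))) (u (w (r) (r)) (u (t) (r))))  →  (f (u (w (r) (r)) (u (t) (r))) (u (w (r) (r)) (u (t) (r))))

normal form = (f (u (w (r) (r)) (u (t) (r))) (u (w (r) (r)) (u (t) (r))))


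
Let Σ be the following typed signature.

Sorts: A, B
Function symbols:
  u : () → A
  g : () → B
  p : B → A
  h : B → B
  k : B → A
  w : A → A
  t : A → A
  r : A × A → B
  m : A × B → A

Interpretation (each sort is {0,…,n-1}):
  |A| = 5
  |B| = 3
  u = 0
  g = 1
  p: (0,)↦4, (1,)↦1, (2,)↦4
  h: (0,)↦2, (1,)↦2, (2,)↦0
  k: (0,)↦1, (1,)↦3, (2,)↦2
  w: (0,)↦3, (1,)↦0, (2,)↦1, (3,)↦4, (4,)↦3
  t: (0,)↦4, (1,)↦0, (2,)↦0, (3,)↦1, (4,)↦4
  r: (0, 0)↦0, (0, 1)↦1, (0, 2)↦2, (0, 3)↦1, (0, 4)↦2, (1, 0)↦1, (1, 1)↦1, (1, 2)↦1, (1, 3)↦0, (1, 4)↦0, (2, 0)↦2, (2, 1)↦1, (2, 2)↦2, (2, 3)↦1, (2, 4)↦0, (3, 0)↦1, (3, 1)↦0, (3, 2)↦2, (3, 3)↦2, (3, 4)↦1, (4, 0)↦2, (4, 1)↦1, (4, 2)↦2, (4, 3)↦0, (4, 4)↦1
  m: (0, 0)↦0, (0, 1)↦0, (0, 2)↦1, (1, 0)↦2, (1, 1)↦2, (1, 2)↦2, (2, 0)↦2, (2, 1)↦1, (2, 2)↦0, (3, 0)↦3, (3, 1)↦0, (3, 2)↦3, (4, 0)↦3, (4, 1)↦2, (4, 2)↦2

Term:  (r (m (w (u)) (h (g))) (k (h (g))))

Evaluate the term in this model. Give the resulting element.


value = 2

  u = 0
  (w (u)) = w(0,) = 3
  g = 1
  (h (g)) = h(1,) = 2
  (m (w (u)) (h (g))) = m(3, 2) = 3
  g = 1
  (h (g)) = h(1,) = 2
  (k (h (g))) = k(2,) = 2
  (r (m (w (u)) (h (g))) (k (h (g)))) = r(3, 2) = 2


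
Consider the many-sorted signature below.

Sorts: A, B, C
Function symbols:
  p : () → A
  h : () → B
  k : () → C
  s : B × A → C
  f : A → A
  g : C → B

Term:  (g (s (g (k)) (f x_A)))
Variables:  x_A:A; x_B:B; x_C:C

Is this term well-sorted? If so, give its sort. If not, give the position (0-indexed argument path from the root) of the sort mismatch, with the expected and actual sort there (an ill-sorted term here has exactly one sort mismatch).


      (k) : C
    (g (k)) : B
      x_A : A
    (f x_A) : A
  (s (g (k)) (f x_A)) : C
(g (s (g (k)) (f x_A))) : B

well-sorted; sort = B


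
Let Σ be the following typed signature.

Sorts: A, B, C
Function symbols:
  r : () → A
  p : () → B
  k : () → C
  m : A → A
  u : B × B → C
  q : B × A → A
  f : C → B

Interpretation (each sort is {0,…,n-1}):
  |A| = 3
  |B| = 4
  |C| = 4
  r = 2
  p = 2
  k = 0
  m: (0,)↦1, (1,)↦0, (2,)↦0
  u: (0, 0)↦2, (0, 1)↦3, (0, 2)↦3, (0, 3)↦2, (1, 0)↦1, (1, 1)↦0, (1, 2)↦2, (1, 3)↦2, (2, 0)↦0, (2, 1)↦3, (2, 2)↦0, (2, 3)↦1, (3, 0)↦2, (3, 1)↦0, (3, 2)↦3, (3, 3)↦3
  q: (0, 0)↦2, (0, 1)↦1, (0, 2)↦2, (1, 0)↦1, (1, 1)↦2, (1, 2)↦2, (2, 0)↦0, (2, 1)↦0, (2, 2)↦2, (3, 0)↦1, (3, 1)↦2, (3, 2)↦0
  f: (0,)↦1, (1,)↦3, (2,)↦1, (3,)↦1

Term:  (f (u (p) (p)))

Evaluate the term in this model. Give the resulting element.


  p = 2
  p = 2
  (u (p) (p)) = u(2, 2) = 0
  (f (u (p) (p))) = f(0,) = 1

value = 1


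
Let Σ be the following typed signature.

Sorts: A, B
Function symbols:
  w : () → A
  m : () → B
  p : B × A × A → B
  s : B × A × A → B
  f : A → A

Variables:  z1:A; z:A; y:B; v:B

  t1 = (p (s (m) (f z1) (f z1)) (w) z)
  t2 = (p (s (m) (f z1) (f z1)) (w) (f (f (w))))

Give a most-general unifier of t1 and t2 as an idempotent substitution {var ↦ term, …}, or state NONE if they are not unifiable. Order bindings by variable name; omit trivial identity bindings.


{z ↦ (f (f (w)))}


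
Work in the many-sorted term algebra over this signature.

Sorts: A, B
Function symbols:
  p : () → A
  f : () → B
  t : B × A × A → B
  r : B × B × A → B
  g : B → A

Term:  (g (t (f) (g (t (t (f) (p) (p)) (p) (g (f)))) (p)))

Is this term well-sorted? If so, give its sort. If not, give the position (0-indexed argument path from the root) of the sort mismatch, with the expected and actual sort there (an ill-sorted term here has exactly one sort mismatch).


well-sorted; sort = A

    (f) : B
          (f) : B
          (p) : A
          (p) : A
        (t (f) (p) (p)) : B
        (p) : A
          (f) : B
        (g (f)) : A
      (t (t (f) (p) (p)) (p) (g (f))) : B
    (g (t (t (f) (p) (p)) (p) (g (f)))) : A
    (p) : A
  (t (f) (g (t (t (f) (p) (p)) (p) (g (f)))) (p)) : B
(g (t (f) (g (t (t (f) (p) (p)) (p) (g (f)))) (p))) : A


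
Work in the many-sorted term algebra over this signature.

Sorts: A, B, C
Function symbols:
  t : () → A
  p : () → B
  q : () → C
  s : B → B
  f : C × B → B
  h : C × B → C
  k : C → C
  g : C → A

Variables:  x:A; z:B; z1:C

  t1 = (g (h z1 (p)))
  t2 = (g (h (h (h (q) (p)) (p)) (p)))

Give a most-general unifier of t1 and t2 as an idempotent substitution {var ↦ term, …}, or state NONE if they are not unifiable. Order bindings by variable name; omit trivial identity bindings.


{z1 ↦ (h (h (q) (p)) (p))}


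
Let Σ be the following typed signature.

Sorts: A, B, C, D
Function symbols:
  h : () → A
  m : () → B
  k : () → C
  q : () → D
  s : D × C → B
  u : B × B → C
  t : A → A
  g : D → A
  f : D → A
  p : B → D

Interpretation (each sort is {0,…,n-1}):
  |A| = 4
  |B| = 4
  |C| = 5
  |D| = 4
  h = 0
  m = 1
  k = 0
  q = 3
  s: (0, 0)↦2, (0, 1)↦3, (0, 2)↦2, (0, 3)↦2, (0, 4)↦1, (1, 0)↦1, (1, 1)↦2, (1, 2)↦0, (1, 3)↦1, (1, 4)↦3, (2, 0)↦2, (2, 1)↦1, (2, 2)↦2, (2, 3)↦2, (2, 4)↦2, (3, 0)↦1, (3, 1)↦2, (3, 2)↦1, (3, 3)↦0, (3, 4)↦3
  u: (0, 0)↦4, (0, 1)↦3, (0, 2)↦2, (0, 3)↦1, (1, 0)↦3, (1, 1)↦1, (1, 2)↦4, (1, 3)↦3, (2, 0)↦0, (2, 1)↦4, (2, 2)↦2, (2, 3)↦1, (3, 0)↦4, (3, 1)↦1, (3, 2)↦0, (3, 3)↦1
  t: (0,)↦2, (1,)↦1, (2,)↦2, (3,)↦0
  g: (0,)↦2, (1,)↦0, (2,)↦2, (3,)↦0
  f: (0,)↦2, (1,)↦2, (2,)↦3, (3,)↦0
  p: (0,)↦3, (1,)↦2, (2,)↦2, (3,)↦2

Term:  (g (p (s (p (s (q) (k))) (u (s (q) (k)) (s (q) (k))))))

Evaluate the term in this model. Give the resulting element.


  q = 3
  k = 0
  (s (q) (k)) = s(3, 0) = 1
  (p (s (q) (k))) = p(1,) = 2
  q = 3
  k = 0
  (s (q) (k)) = s(3, 0) = 1
  q = 3
  k = 0
  (s (q) (k)) = s(3, 0) = 1
  (u (s (q) (k)) (s (q) (k))) = u(1, 1) = 1
  (s (p (s (q) (k))) (u (s (q) (k)) (s (q) (k)))) = s(2, 1) = 1
  (p (s (p (s (q) (k))) (u (s (q) (k)) (s (q) (k))))) = p(1,) = 2
  (g (p (s (p (s (q) (k))) (u (s (q) (k)) (s (q) (k)))))) = g(2,) = 2

value = 2


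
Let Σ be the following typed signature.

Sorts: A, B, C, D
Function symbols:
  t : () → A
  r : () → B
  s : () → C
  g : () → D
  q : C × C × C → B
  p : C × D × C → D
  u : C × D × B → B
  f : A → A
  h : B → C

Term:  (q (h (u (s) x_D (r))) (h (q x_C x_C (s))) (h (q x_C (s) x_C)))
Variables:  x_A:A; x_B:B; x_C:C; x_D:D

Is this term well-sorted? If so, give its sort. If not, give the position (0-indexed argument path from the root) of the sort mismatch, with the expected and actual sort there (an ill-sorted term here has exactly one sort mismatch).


well-sorted; sort = B

      (s) : C
      x_D : D
      (r) : B
    (u (s) x_D (r)) : B
  (h (u (s) x_D (r))) : C
      x_C : C
      x_C : C
      (s) : C
    (q x_C x_C (s)) : B
  (h (q x_C x_C (s))) : C
      x_C : C
      (s) : C
      x_C : C
    (q x_C (s) x_C) : B
  (h (q x_C (s) x_C)) : C
(q (h (u (s) x_D (r))) (h (q x_C x_C (s))) (h (q x_C (s) x_C))) : B


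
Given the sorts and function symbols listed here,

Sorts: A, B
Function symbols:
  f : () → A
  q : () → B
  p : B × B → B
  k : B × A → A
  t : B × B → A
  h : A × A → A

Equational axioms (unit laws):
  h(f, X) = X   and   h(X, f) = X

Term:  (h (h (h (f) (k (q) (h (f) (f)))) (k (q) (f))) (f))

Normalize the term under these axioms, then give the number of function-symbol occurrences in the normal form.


size = 7

1. (h (h (h (f) (k (q) (h (f) (f)))) (k (q) (f))) (f))  →  (h (h (f) (k (q) (h (f) (f)))) (k (q) (f)))
2. (h (h (f) (k (q) (h (f) (f)))) (k (q) (f)))  →  (h (k (q) (h (f) (f))) (k (q) (f)))
3. (h (k (q) (h (f) (f))) (k (q) (f)))  →  (h (k (q) (f)) (k (q) (f)))
normal form: (h (k (q) (f)) (k (q) (f)))


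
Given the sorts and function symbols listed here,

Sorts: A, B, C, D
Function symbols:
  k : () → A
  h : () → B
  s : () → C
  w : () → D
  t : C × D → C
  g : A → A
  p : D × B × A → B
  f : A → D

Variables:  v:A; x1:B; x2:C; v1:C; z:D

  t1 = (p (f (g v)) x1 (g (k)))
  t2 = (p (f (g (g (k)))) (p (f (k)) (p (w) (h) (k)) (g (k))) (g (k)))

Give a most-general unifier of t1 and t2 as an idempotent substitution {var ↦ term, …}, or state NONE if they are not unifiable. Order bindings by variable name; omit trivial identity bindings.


{v ↦ (g (k)), x1 ↦ (p (f (k)) (p (w) (h) (k)) (g (k)))}


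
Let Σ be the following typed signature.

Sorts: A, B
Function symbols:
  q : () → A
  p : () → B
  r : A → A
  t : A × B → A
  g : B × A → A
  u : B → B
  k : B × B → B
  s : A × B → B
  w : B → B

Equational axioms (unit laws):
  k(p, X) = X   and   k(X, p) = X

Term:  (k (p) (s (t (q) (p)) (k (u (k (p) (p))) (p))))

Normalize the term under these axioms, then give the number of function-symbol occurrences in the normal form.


size = 6

1. (k (p) (s (t (q) (p)) (k (u (k (p) (p))) (p))))  →  (s (t (q) (p)) (k (u (k (p) (p))) (p)))
2. (s (t (q) (p)) (k (u (k (p) (p))) (p)))  →  (s (t (q) (p)) (u (k (p) (p))))
3. (s (t (q) (p)) (u (k (p) (p))))  →  (s (t (q) (p)) (u (p)))
normal form: (s (t (q) (p)) (u (p)))


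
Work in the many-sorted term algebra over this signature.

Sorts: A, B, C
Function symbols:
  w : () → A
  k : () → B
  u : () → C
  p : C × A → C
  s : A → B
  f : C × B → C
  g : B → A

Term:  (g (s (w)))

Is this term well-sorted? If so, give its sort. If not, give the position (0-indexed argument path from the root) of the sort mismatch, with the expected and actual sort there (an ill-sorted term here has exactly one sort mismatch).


well-sorted; sort = A

    (w) : A
  (s (w)) : B
(g (s (w))) : A


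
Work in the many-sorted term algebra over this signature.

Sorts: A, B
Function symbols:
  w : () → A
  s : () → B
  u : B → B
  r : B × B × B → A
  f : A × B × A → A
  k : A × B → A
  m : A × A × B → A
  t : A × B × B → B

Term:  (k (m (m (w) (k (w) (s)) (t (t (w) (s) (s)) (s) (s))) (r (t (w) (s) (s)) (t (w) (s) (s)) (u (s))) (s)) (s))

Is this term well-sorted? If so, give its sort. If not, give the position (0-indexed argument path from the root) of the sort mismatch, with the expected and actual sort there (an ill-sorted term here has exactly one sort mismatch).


ill-sorted at position [0, 0, 2, 0]: expected A, got B

      (w) : A
        (w) : A
        (s) : B
      (k (w) (s)) : A
          (w) : A
          (s) : B
          (s) : B
        (t (w) (s) (s)) : B
        (s) : B
        (s) : B
      (t (t (w) (s) (s)) (s) (s)) : ✗ arg 0 at [0, 0, 2, 0] has sort B, expected A
        (w) : A
        (s) : B
        (s) : B
      (t (w) (s) (s)) : B
        (w) : A
        (s) : B
        (s) : B
      (t (w) (s) (s)) : B
        (s) : B
      (u (s)) : B
    (r (t (w) (s) (s)) (t (w) (s) (s)) (u (s))) : A
    (s) : B
  (s) : B


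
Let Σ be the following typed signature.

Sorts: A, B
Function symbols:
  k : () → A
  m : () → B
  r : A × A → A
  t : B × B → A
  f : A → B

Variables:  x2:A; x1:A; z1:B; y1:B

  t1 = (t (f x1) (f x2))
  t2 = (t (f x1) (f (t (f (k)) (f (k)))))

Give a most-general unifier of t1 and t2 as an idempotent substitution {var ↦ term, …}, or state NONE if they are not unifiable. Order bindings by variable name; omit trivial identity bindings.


{x2 ↦ (t (f (k)) (f (k)))}


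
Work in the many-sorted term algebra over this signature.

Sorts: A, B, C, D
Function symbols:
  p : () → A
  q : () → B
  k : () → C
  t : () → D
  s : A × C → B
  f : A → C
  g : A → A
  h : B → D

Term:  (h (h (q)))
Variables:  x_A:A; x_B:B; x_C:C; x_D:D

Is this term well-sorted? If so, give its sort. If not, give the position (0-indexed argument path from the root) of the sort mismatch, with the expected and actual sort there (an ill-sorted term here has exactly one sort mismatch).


ill-sorted at position [0]: expected B, got D

    (q) : B
  (h (q)) : D
(h (h (q))) : ✗ arg 0 at [0] has sort D, expected B


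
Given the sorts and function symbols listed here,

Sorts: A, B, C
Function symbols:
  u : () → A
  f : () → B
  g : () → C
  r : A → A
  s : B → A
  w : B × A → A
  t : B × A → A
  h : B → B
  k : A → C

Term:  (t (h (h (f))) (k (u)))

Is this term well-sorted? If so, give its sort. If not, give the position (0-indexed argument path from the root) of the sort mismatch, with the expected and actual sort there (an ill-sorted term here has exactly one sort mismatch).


ill-sorted at position [1]: expected A, got C

      (f) : B
    (h (f)) : B
  (h (h (f))) : B
    (u) : A
  (k (u)) : C
(t (h (h (f))) (k (u))) : ✗ arg 1 at [1] has sort C, expected A


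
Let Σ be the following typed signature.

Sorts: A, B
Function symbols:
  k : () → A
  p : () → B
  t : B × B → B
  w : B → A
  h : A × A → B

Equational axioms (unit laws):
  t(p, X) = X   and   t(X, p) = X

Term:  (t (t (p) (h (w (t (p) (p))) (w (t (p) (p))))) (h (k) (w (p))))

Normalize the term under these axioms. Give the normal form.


1. (t (t (p) (h (w (t (p) (p))) (w (t (p) (p))))) (h (k) (w (p))))  →  (t (h (w (t (p) (p))) (w (t (p) (p)))) (h (k) (w (p))))
2. (t (h (w (t (p) (p))) (w (t (p) (p)))) (h (k) (w (p))))  →  (t (h (w (p)) (w (t (p) (p)))) (h (k) (w (p))))
3. (t (h (w (p)) (w (t (p) (p)))) (h (k) (w (p))))  →  (t (h (w (p)) (w (p))) (h (k) (w (p))))

normal form = (t (h (w (p)) (w (p))) (h (k) (w (p))))


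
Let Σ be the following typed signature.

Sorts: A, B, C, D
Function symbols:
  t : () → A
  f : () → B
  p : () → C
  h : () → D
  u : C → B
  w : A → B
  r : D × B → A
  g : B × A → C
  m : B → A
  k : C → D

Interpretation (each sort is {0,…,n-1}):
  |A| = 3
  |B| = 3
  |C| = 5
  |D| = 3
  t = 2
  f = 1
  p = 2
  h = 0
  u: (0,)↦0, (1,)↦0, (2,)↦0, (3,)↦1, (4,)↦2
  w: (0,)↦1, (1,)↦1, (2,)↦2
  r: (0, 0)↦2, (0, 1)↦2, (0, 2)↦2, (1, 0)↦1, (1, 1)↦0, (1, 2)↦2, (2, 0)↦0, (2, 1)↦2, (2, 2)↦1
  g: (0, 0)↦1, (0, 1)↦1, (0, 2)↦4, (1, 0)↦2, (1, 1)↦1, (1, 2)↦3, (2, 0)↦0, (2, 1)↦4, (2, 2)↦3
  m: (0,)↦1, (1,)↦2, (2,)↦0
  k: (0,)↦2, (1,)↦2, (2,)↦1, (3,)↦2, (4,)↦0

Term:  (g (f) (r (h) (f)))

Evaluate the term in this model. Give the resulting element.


  f = 1
  h = 0
  f = 1
  (r (h) (f)) = r(0, 1) = 2
  (g (f) (r (h) (f))) = g(1, 2) = 3

value = 3


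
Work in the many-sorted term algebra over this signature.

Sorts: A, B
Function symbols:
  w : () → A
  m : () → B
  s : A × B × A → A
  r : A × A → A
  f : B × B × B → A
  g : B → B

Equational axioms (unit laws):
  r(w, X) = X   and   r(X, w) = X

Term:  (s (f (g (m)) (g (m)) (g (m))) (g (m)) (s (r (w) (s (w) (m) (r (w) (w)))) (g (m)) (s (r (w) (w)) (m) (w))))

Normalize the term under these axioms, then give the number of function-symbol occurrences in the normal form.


size = 21

1. (s (f (g (m)) (g (m)) (g (m))) (g (m)) (s (r (w) (s (w) (m) (r (w) (w)))) (g (m)) (s (r (w) (w)) (m) (w))))  →  (s (f (g (m)) (g (m)) (g (m))) (g (m)) (s (s (w) (m) (r (w) (w))) (g (m)) (s (r (w) (w)) (m) (w))))
2. (s (f (g (m)) (g (m)) (g (m))) (g (m)) (s (s (w) (m) (r (w) (w))) (g (m)) (s (r (w) (w)) (m) (w))))  →  (s (f (g (m)) (g (m)) (g (m))) (g (m)) (s (s (w) (m) (w)) (g (m)) (s (r (w) (w)) (m) (w))))
3. (s (f (g (m)) (g (m)) (g (m))) (g (m)) (s (s (w) (m) (w)) (g (m)) (s (r (w) (w)) (m) (w))))  →  (s (f (g (m)) (g (m)) (g (m))) (g (m)) (s (s (w) (m) (w)) (g (m)) (s (w) (m) (w))))
normal form: (s (f (g (m)) (g (m)) (g (m))) (g (m)) (s (s (w) (m) (w)) (g (m)) (s (w) (m) (w))))


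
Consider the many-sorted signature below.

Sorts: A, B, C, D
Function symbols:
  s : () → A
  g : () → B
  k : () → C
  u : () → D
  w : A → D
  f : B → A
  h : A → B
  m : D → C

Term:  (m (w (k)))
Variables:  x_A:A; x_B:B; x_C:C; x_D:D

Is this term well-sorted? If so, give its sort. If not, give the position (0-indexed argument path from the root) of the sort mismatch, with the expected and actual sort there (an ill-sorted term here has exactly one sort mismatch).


    (k) : C
  (w (k)) : ✗ arg 0 at [0, 0] has sort C, expected A

ill-sorted at position [0, 0]: expected A, got C


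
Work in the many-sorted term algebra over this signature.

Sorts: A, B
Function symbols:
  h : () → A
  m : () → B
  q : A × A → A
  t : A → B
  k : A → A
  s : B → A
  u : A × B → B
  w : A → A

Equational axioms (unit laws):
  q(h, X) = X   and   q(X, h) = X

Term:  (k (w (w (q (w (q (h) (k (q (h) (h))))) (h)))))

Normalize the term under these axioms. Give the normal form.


1. (k (w (w (q (w (q (h) (k (q (h) (h))))) (h)))))  →  (k (w (w (w (q (h) (k (q (h) (h))))))))
2. (k (w (w (w (q (h) (k (q (h) (h))))))))  →  (k (w (w (w (k (q (h) (h)))))))
3. (k (w (w (w (k (q (h) (h)))))))  →  (k (w (w (w (k (h))))))

normal form = (k (w (w (w (k (h))))))


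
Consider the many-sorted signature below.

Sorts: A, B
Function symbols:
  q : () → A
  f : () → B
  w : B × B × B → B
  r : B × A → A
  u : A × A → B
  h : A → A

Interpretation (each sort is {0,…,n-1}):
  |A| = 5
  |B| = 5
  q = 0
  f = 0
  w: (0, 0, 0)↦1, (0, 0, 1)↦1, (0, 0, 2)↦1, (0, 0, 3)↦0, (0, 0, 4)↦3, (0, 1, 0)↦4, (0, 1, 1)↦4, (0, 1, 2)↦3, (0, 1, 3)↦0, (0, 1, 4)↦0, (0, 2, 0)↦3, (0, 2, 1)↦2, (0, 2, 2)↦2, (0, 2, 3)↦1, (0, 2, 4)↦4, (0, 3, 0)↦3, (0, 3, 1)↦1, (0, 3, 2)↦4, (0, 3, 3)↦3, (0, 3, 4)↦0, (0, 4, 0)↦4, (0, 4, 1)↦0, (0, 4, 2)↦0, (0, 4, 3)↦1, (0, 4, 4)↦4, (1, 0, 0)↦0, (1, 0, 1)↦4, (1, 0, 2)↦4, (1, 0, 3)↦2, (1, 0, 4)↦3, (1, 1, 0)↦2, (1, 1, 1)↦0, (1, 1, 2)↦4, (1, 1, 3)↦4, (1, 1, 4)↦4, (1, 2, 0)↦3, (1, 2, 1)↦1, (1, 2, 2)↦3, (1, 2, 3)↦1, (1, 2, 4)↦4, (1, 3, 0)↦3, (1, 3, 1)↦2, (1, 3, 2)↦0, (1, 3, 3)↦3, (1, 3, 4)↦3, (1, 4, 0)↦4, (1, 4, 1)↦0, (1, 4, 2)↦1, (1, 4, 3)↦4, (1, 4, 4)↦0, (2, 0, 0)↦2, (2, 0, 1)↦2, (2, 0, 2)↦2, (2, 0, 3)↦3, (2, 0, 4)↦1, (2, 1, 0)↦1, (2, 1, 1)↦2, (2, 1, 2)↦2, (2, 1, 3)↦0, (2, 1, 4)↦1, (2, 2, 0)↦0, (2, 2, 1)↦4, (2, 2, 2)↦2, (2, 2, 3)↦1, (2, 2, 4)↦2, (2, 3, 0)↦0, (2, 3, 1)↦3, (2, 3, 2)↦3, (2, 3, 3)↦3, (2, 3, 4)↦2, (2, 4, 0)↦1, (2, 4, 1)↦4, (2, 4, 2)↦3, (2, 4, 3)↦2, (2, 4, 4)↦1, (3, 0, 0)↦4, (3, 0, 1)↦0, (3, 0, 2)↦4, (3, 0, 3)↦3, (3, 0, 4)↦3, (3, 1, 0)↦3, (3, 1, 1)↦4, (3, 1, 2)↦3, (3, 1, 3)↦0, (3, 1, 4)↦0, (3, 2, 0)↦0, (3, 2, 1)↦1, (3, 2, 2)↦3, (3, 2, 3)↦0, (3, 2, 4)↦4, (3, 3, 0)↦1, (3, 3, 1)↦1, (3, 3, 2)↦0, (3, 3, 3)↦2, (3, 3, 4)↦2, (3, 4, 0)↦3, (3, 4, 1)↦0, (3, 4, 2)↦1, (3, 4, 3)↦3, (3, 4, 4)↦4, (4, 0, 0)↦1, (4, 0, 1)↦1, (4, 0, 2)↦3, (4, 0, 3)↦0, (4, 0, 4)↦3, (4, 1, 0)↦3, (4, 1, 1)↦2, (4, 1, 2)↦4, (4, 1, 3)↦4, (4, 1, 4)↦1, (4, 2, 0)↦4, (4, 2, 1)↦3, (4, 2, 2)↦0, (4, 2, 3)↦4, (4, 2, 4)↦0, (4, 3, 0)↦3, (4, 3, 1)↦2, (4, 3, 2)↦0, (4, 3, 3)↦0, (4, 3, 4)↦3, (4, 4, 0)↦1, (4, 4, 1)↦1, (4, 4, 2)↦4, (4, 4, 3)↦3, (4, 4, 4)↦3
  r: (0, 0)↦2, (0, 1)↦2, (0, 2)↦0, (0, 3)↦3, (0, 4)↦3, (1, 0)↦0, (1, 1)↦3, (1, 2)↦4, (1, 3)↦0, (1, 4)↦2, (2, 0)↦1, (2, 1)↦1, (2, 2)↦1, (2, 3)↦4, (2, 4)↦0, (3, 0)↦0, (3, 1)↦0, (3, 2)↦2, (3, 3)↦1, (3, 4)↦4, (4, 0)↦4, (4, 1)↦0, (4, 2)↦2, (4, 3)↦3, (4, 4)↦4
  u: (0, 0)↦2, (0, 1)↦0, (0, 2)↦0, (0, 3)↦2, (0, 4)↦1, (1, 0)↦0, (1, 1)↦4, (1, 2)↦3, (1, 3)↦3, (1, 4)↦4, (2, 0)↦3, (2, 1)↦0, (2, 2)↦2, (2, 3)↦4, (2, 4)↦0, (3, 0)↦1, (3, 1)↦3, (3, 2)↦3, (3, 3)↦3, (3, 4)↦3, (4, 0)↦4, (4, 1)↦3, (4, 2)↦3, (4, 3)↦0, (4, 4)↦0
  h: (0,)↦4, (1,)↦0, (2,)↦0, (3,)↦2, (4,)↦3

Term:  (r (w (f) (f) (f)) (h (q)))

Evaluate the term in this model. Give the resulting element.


  f = 0
  f = 0
  f = 0
  (w (f) (f) (f)) = w(0, 0, 0) = 1
  q = 0
  (h (q)) = h(0,) = 4
  (r (w (f) (f) (f)) (h (q))) = r(1, 4) = 2

value = 2


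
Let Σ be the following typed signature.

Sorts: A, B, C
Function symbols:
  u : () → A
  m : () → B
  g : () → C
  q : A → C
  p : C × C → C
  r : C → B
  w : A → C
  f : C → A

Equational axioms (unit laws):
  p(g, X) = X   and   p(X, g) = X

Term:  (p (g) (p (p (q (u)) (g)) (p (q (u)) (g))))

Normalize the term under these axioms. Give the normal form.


normal form = (p (q (u)) (q (u)))

1. (p (g) (p (p (q (u)) (g)) (p (q (u)) (g))))  →  (p (p (q (u)) (g)) (p (q (u)) (g)))
2. (p (p (q (u)) (g)) (p (q (u)) (g)))  →  (p (q (u)) (p (q (u)) (g)))
3. (p (q (u)) (p (q (u)) (g)))  →  (p (q (u)) (q (u)))


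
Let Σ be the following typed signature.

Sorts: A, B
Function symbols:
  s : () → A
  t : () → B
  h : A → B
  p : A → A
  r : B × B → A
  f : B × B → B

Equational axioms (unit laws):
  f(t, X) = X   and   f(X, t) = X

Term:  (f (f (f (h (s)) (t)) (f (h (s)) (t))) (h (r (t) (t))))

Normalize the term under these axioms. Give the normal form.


1. (f (f (f (h (s)) (t)) (f (h (s)) (t))) (h (r (t) (t))))  →  (f (f (h (s)) (f (h (s)) (t))) (h (r (t) (t))))
2. (f (f (h (s)) (f (h (s)) (t))) (h (r (t) (t))))  →  (f (f (h (s)) (h (s))) (h (r (t) (t))))

normal form = (f (f (h (s)) (h (s))) (h (r (t) (t))))


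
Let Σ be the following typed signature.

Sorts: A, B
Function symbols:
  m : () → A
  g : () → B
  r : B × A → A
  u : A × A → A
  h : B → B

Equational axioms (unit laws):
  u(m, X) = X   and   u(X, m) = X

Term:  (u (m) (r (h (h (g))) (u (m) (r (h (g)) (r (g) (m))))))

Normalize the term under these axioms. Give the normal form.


1. (u (m) (r (h (h (g))) (u (m) (r (h (g)) (r (g) (m))))))  →  (r (h (h (g))) (u (m) (r (h (g)) (r (g) (m)))))
2. (r (h (h (g))) (u (m) (r (h (g)) (r (g) (m)))))  →  (r (h (h (g))) (r (h (g)) (r (g) (m))))

normal form = (r (h (h (g))) (r (h (g)) (r (g) (m))))


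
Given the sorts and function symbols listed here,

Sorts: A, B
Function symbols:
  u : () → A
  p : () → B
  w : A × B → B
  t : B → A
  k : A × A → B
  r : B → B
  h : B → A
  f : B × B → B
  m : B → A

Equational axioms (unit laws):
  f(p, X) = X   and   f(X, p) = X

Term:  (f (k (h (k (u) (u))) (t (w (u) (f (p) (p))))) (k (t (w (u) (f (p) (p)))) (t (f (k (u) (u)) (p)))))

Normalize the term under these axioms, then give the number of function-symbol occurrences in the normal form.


size = 19

1. (f (k (h (k (u) (u))) (t (w (u) (f (p) (p))))) (k (t (w (u) (f (p) (p)))) (t (f (k (u) (u)) (p)))))  →  (f (k (h (k (u) (u))) (t (w (u) (p)))) (k (t (w (u) (f (p) (p)))) (t (f (k (u) (u)) (p)))))
2. (f (k (h (k (u) (u))) (t (w (u) (p)))) (k (t (w (u) (f (p) (p)))) (t (f (k (u) (u)) (p)))))  →  (f (k (h (k (u) (u))) (t (w (u) (p)))) (k (t (w (u) (p))) (t (f (k (u) (u)) (p)))))
3. (f (k (h (k (u) (u))) (t (w (u) (p)))) (k (t (w (u) (p))) (t (f (k (u) (u)) (p)))))  →  (f (k (h (k (u) (u))) (t (w (u) (p)))) (k (t (w (u) (p))) (t (k (u) (u)))))
normal form: (f (k (h (k (u) (u))) (t (w (u) (p)))) (k (t (w (u) (p))) (t (k (u) (u)))))


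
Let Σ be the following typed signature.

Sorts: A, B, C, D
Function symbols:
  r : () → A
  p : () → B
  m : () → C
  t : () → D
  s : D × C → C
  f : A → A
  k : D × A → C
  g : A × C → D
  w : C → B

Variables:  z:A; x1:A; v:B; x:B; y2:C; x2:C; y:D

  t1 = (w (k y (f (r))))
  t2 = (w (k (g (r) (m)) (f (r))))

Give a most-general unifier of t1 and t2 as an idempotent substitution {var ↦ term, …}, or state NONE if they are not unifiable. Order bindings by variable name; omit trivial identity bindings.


{y ↦ (g (r) (m))}


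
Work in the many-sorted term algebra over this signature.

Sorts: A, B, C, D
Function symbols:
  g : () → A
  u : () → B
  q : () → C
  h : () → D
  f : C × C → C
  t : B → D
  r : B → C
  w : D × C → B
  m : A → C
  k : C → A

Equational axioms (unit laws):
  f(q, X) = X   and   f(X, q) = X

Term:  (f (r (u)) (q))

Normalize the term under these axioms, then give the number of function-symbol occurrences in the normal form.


1. (f (r (u)) (q))  →  (r (u))
normal form: (r (u))

size = 2


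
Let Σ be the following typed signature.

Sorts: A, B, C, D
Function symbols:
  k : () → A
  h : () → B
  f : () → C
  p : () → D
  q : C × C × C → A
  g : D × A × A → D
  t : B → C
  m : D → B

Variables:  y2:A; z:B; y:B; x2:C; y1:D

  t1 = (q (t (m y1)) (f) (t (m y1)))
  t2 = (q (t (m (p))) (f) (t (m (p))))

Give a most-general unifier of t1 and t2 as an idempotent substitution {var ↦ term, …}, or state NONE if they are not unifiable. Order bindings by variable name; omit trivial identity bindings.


{y1 ↦ (p)}


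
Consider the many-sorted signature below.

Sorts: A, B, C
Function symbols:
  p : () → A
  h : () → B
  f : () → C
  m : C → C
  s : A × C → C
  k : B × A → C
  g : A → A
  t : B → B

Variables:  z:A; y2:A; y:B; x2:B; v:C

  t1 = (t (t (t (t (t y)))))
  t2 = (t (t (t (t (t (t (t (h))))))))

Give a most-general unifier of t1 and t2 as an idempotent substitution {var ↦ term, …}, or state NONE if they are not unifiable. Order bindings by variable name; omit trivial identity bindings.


{y ↦ (t (t (h)))}


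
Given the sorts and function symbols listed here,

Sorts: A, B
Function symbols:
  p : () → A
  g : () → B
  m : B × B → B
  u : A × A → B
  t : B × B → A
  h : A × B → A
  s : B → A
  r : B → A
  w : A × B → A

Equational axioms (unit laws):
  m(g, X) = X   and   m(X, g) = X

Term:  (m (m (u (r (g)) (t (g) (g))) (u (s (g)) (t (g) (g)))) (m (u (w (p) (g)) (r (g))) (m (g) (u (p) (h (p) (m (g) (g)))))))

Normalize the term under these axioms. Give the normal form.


1. (m (m (u (r (g)) (t (g) (g))) (u (s (g)) (t (g) (g)))) (m (u (w (p) (g)) (r (g))) (m (g) (u (p) (h (p) (m (g) (g)))))))  →  (m (m (u (r (g)) (t (g) (g))) (u (s (g)) (t (g) (g)))) (m (u (w (p) (g)) (r (g))) (u (p) (h (p) (m (g) (g))))))
2. (m (m (u (r (g)) (t (g) (g))) (u (s (g)) (t (g) (g)))) (m (u (w (p) (g)) (r (g))) (u (p) (h (p) (m (g) (g))))))  →  (m (m (u (r (g)) (t (g) (g))) (u (s (g)) (t (g) (g)))) (m (u (w (p) (g)) (r (g))) (u (p) (h (p) (g)))))

normal form = (m (m (u (r (g)) (t (g) (g))) (u (s (g)) (t (g) (g)))) (m (u (w (p) (g)) (r (g))) (u (p) (h (p) (g)))))


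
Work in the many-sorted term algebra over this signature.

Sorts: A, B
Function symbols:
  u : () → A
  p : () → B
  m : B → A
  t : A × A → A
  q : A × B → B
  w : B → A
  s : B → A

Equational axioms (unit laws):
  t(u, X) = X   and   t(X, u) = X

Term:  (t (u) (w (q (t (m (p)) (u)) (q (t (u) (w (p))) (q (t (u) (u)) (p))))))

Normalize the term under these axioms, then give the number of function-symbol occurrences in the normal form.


size = 10

1. (t (u) (w (q (t (m (p)) (u)) (q (t (u) (w (p))) (q (t (u) (u)) (p))))))  →  (w (q (t (m (p)) (u)) (q (t (u) (w (p))) (q (t (u) (u)) (p)))))
2. (w (q (t (m (p)) (u)) (q (t (u) (w (p))) (q (t (u) (u)) (p)))))  →  (w (q (m (p)) (q (t (u) (w (p))) (q (t (u) (u)) (p)))))
3. (w (q (m (p)) (q (t (u) (w (p))) (q (t (u) (u)) (p)))))  →  (w (q (m (p)) (q (w (p)) (q (t (u) (u)) (p)))))
4. (w (q (m (p)) (q (w (p)) (q (t (u) (u)) (p)))))  →  (w (q (m (p)) (q (w (p)) (q (u) (p)))))
normal form: (w (q (m (p)) (q (w (p)) (q (u) (p)))))


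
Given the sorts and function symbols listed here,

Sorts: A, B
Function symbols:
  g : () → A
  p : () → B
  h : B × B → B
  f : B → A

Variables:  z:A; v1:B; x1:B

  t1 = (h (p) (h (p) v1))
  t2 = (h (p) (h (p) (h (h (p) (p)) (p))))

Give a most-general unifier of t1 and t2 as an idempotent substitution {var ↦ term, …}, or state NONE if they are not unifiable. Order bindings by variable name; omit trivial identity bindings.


{v1 ↦ (h (h (p) (p)) (p))}


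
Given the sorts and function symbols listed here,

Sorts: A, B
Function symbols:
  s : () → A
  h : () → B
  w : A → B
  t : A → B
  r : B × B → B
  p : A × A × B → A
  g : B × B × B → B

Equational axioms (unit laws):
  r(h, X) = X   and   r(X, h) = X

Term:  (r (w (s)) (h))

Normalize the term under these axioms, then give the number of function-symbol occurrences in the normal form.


size = 2

1. (r (w (s)) (h))  →  (w (s))
normal form: (w (s))


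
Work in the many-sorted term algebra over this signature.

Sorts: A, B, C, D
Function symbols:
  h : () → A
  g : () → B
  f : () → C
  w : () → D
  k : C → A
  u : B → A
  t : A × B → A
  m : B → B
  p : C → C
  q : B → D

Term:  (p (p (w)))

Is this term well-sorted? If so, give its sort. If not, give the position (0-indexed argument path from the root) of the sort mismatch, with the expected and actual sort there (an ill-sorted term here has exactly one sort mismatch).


    (w) : D
  (p (w)) : ✗ arg 0 at [0, 0] has sort D, expected C

ill-sorted at position [0, 0]: expected C, got D


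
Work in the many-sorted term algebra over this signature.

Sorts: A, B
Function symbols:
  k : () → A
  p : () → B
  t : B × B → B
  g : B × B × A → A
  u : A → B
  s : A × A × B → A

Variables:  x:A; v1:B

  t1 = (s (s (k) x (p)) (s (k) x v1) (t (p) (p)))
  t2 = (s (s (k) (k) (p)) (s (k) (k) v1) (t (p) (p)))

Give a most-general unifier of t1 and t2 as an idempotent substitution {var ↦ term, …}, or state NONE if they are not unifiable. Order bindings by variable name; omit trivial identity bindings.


{x ↦ (k)}


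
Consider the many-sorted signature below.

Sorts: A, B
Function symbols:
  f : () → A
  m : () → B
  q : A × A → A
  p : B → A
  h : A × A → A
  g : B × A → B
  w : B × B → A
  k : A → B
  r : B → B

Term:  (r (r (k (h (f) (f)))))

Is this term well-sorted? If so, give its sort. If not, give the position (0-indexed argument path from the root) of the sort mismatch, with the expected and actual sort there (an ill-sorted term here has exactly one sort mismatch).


        (f) : A
        (f) : A
      (h (f) (f)) : A
    (k (h (f) (f))) : B
  (r (k (h (f) (f)))) : B
(r (r (k (h (f) (f))))) : B

well-sorted; sort = B


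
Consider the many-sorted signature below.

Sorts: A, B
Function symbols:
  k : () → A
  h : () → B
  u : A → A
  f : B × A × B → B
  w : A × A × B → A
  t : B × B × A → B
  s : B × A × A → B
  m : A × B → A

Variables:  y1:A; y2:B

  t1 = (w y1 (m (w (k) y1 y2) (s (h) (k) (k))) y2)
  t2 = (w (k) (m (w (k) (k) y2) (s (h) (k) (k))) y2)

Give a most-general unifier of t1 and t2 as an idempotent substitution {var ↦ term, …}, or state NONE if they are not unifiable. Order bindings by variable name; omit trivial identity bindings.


{y1 ↦ (k)}


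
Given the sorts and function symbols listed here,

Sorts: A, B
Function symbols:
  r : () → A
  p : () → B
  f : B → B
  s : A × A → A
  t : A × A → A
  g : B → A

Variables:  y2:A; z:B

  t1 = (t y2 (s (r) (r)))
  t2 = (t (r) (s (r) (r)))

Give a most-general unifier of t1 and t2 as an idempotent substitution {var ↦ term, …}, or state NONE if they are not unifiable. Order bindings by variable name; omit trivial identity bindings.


{y2 ↦ (r)}


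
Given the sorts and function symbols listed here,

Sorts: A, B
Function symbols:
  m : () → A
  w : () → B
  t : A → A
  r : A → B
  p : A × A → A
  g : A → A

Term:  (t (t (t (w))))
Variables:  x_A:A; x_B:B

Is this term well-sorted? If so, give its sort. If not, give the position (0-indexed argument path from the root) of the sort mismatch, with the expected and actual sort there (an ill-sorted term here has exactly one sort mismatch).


ill-sorted at position [0, 0, 0]: expected A, got B

      (w) : B
    (t (w)) : ✗ arg 0 at [0, 0, 0] has sort B, expected A


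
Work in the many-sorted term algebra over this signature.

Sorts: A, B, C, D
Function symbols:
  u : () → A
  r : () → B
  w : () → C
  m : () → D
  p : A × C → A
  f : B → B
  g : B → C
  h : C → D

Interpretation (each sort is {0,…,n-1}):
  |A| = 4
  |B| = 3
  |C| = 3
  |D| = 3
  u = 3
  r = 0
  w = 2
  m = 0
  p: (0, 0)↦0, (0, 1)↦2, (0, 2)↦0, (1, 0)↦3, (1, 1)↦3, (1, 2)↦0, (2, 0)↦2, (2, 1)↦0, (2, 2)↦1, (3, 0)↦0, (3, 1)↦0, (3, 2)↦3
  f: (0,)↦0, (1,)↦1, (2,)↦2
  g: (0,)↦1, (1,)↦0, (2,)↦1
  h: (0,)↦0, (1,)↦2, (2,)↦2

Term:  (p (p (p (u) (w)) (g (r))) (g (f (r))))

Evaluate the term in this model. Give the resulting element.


  u = 3
  w = 2
  (p (u) (w)) = p(3, 2) = 3
  r = 0
  (g (r)) = g(0,) = 1
  (p (p (u) (w)) (g (r))) = p(3, 1) = 0
  r = 0
  (f (r)) = f(0,) = 0
  (g (f (r))) = g(0,) = 1
  (p (p (p (u) (w)) (g (r))) (g (f (r)))) = p(0, 1) = 2

value = 2
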